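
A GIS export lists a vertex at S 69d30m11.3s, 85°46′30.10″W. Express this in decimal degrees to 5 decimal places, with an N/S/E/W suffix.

φ: 69 + 30/60 + 11.3/3600 = 69.503139
Lon: 46′ + 30.1″ = 46.50167′; 85 + 46.50167/60 = 85.775028

69.50314° S, 85.77503° W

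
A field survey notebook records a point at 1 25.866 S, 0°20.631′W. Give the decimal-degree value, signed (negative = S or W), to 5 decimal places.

φ: 25.866′ = 0.431100°; total 1.431100
S ⇒ negate
λ: 20.631′ = 0.343850°; total 0.343850
W ⇒ negate

-1.43110, -0.34385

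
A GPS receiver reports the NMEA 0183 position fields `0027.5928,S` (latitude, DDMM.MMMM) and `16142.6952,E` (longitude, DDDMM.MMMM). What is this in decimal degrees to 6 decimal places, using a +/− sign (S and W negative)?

-0.459880, 161.711587

φ: degrees = first 2 digits = 0, minutes = 27.5928; 0 + 27.5928/60 = 0.4598800
S → negative
Lon: degrees = first 3 digits = 161, minutes = 42.6952; 161 + 42.6952/60 = 161.7115867
E → positive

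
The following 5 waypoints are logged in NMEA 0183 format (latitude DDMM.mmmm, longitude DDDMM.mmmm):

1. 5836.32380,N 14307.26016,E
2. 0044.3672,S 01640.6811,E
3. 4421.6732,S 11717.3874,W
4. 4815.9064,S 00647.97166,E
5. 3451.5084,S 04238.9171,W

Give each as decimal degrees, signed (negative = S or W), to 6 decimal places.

Point 1:
  Lat: degrees = first 2 digits = 58, minutes = 36.3238; 58 + 36.3238/60 = 58.6053967
  N → positive
  Longitude: split at 3 digits → 143° and 7.26016′; 143 + 7.26016/60 = 143.1210027
  E → positive
Point 2:
  Lat: degrees = first 2 digits = 0, minutes = 44.3672; 0 + 44.3672/60 = 0.7394533
  hemisphere S, so the sign is −
  Lon: degrees = first 3 digits = 16, minutes = 40.6811; 16 + 40.6811/60 = 16.6780183
  E ⇒ keep positive
Point 3:
  Latitude: split at 2 digits → 44° and 21.6732′; 44 + 21.6732/60 = 44.3612200
  S ⇒ negate
  Longitude: degrees = first 3 digits = 117, minutes = 17.3874; 117 + 17.3874/60 = 117.2897900
  W ⇒ negate
Point 4:
  Lat: degrees = first 2 digits = 48, minutes = 15.9064; 48 + 15.9064/60 = 48.2651067
  S ⇒ negate
  Longitude: degrees = first 3 digits = 6, minutes = 47.97166; 6 + 47.97166/60 = 6.7995277
  E → positive
Point 5:
  Lat: degrees = first 2 digits = 34, minutes = 51.5084; 34 + 51.5084/60 = 34.8584733
  hemisphere S, so the sign is −
  λ: degrees = first 3 digits = 42, minutes = 38.9171; 42 + 38.9171/60 = 42.6486183
  W ⇒ negate

1. 58.605397, 143.121003
2. -0.739453, 16.678018
3. -44.361220, -117.289790
4. -48.265107, 6.799528
5. -34.858473, -42.648618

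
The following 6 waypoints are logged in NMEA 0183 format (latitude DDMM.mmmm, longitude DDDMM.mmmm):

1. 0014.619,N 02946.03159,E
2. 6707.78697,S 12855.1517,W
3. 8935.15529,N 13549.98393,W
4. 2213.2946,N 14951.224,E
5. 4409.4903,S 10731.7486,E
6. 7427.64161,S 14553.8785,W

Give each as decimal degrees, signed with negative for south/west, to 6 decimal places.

Point 1:
  Lat: split at 2 digits → 00° and 14.619′; 0 + 14.619/60 = 0.2436500
  N → positive
  Lon: degrees = first 3 digits = 29, minutes = 46.03159; 29 + 46.03159/60 = 29.7671932
  E → positive
Point 2:
  φ: split at 2 digits → 67° and 7.78697′; 67 + 7.78697/60 = 67.1297828
  S → negative
  Lon: degrees = first 3 digits = 128, minutes = 55.1517; 128 + 55.1517/60 = 128.9191950
  W → negative
Point 3:
  Latitude: degrees = first 2 digits = 89, minutes = 35.15529; 89 + 35.15529/60 = 89.5859215
  N ⇒ keep positive
  Longitude: split at 3 digits → 135° and 49.98393′; 135 + 49.98393/60 = 135.8330655
  W → negative
Point 4:
  Lat: split at 2 digits → 22° and 13.2946′; 22 + 13.2946/60 = 22.2215767
  N → positive
  Longitude: degrees = first 3 digits = 149, minutes = 51.224; 149 + 51.224/60 = 149.8537333
  E ⇒ keep positive
Point 5:
  Lat: split at 2 digits → 44° and 9.4903′; 44 + 9.4903/60 = 44.1581717
  hemisphere S, so the sign is −
  Lon: split at 3 digits → 107° and 31.7486′; 107 + 31.7486/60 = 107.5291433
  E → positive
Point 6:
  φ: degrees = first 2 digits = 74, minutes = 27.64161; 74 + 27.64161/60 = 74.4606935
  S → negative
  Lon: degrees = first 3 digits = 145, minutes = 53.8785; 145 + 53.8785/60 = 145.8979750
  W ⇒ negate

1. 0.243650, 29.767193
2. -67.129783, -128.919195
3. 89.585922, -135.833066
4. 22.221577, 149.853733
5. -44.158172, 107.529143
6. -74.460694, -145.897975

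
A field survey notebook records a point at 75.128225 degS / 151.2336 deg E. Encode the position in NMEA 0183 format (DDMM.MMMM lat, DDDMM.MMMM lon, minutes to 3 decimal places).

Lat: 75° + 0.128225 × 60 = 75° 7.69350′
λ: fractional part 0.233600 → 14.01600 minutes

7507.694,S / 15114.016,E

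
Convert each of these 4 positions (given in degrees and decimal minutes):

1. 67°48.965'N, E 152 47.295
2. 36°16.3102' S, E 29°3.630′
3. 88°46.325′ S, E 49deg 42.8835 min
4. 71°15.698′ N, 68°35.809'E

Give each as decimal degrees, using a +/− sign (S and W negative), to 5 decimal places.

1. 67.81608, 152.78825
2. -36.27184, 29.06050
3. -88.77208, 49.71473
4. 71.26163, 68.59682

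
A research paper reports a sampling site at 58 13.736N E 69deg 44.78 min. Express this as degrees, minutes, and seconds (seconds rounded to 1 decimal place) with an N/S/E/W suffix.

58°13′44.2″ N, 69°44′46.8″ E

Latitude: 13.73600′ → 13′ and 0.73600 × 60 = 44.160″
Lon: 44.78000′ → 44′ and 0.78000 × 60 = 46.800″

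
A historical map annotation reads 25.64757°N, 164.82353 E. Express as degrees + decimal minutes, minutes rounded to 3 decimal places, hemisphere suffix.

25° 38.854′ N, 164° 49.412′ E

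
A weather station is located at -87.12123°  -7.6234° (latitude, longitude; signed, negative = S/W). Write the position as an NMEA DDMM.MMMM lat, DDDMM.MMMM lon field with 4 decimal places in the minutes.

Latitude is negative → S; |value| = 87.121230
Latitude: minutes = (87.121230 − 87) × 60 = 7.273800
Longitude is negative → W; |value| = 7.623400
Lon: fractional part 0.623400 → 37.404000 minutes

8707.2738,S / 00737.4040,W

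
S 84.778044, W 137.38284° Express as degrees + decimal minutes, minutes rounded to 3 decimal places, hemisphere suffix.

Lat: fractional part 0.778044 → 46.68264 minutes
λ: 137° + 0.382840 × 60 = 137° 22.97040′

84° 46.683′ S, 137° 22.970′ W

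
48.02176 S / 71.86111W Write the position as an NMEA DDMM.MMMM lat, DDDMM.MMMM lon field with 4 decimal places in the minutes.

Lat: fractional part 0.021760 → 1.305600 minutes
Lon: fractional part 0.861110 → 51.666600 minutes

4801.3056,S / 07151.6666,W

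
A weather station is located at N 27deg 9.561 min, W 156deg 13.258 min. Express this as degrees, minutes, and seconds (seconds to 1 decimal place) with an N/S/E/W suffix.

27°09′33.7″ N, 156°13′15.5″ W

Lat: 9.56100′ → 9′ and 0.56100 × 60 = 33.660″
Longitude: 13.25800′ → 13′ and 0.25800 × 60 = 15.480″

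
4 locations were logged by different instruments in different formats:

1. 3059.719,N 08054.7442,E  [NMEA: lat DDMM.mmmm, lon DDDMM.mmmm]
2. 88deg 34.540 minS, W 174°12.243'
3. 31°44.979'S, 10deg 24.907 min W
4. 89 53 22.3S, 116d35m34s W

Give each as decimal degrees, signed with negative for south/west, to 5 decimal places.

Point 1:
  φ: degrees = first 2 digits = 30, minutes = 59.719; 30 + 59.719/60 = 30.995317
  N ⇒ keep positive
  Longitude: degrees = first 3 digits = 80, minutes = 54.7442; 80 + 54.7442/60 = 80.912403
  E ⇒ keep positive
Point 2:
  φ: 34.54′ = 0.575667°; total 88.575667
  S ⇒ negate
  Longitude: 174 + 12.243/60 = 174.204050
  W → negative
Point 3:
  φ: 44.979′ = 0.749650°; total 31.749650
  hemisphere S, so the sign is −
  Longitude: 24.907′ = 0.415117°; total 10.415117
  W ⇒ negate
Point 4:
  φ: 89° + 53/60 + 22.3/3600 = 89 + 0.883333 + 0.006194 = 89.889528
  S ⇒ negate
  Lon: 116 + 35/60 + 34/3600 = 116.592778
  W ⇒ negate

1. 30.99532, 80.91240
2. -88.57567, -174.20405
3. -31.74965, -10.41512
4. -89.88953, -116.59278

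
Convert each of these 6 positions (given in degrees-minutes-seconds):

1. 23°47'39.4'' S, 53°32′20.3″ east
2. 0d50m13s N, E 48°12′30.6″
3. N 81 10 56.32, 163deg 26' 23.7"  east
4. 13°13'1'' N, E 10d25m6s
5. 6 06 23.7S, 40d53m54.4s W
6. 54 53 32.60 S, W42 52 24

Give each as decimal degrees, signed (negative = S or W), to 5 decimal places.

1. -23.79428, 53.53897
2. 0.83694, 48.20850
3. 81.18231, 163.43992
4. 13.21694, 10.41833
5. -6.10658, -40.89844
6. -54.89239, -42.87333

Point 1:
  Latitude: 23 + 47/60 + 39.4/3600 = 23.794278
  S ⇒ negate
  Lon: 53° + 32/60 + 20.3/3600 = 53 + 0.533333 + 0.005639 = 53.538972
  E ⇒ keep positive
Point 2:
  Lat: 0 + 50/60 + 13/3600 = 0.836944
  N → positive
  Longitude: 12′ + 30.6″ = 12.51000′; 48 + 12.51000/60 = 48.208500
  E ⇒ keep positive
Point 3:
  Lat: 10′ + 56.32″ = 10.93867′; 81 + 10.93867/60 = 81.182311
  N → positive
  Longitude: 163° + 26/60 + 23.7/3600 = 163 + 0.433333 + 0.006583 = 163.439917
  E ⇒ keep positive
Point 4:
  Lat: 13° + 13/60 + 1/3600 = 13 + 0.216667 + 0.000278 = 13.216944
  N → positive
  Lon: 10° + 25/60 + 6/3600 = 10 + 0.416667 + 0.001667 = 10.418333
  E → positive
Point 5:
  Lat: 6 + 6/60 + 23.7/3600 = 6.106583
  S ⇒ negate
  λ: 40° + 53/60 + 54.4/3600 = 40 + 0.883333 + 0.015111 = 40.898444
  hemisphere W, so the sign is −
Point 6:
  Latitude: 53′ + 32.6″ = 53.54333′; 54 + 53.54333/60 = 54.892389
  S → negative
  Lon: 52′ + 24″ = 52.40000′; 42 + 52.40000/60 = 42.873333
  hemisphere W, so the sign is −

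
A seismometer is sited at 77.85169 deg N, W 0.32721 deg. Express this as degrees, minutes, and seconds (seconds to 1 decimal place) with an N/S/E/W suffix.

Lat: 0.851690 × 60 = 51.10140′ → 51′, remainder × 60 = 6.084″
Lon: 0.327210° → 19.63260′; 0.63260 × 60 = 37.956″

77°51′6.1″ N, 0°19′38.0″ W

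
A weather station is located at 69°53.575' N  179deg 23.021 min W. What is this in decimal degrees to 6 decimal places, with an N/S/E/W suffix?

69.892917° N, 179.383683° W

φ: 53.575′ = 0.892917°; total 69.8929167
λ: 23.021′ = 0.383683°; total 179.3836833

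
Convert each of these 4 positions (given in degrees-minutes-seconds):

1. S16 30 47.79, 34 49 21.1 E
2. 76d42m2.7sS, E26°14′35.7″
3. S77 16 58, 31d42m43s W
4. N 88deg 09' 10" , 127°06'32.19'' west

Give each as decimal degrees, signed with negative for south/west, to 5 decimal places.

Point 1:
  φ: 16° + 30/60 + 47.79/3600 = 16 + 0.500000 + 0.013275 = 16.513275
  S → negative
  Longitude: 49′ + 21.1″ = 49.35167′; 34 + 49.35167/60 = 34.822528
  E ⇒ keep positive
Point 2:
  Lat: 76 + 42/60 + 2.7/3600 = 76.700750
  S ⇒ negate
  Lon: 26° + 14/60 + 35.7/3600 = 26 + 0.233333 + 0.009917 = 26.243250
  E → positive
Point 3:
  Latitude: 77 + 16/60 + 58/3600 = 77.282778
  hemisphere S, so the sign is −
  Longitude: 42′ + 43″ = 42.71667′; 31 + 42.71667/60 = 31.711944
  W → negative
Point 4:
  Latitude: 9′ + 10″ = 9.16667′; 88 + 9.16667/60 = 88.152778
  N ⇒ keep positive
  Longitude: 6′ + 32.19″ = 6.53650′; 127 + 6.53650/60 = 127.108942
  hemisphere W, so the sign is −

1. -16.51328, 34.82253
2. -76.70075, 26.24325
3. -77.28278, -31.71194
4. 88.15278, -127.10894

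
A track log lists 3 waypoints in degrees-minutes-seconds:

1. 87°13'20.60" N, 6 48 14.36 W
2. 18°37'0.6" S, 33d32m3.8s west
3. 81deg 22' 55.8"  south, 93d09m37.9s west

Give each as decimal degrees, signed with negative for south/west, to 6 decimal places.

Point 1:
  φ: 87° + 13/60 + 20.6/3600 = 87 + 0.216667 + 0.005722 = 87.2223889
  N ⇒ keep positive
  λ: 48′ + 14.36″ = 48.23933′; 6 + 48.23933/60 = 6.8039889
  hemisphere W, so the sign is −
Point 2:
  φ: 18° + 37/60 + 0.6/3600 = 18 + 0.616667 + 0.000167 = 18.6168333
  S ⇒ negate
  Lon: 33 + 32/60 + 3.8/3600 = 33.5343889
  W ⇒ negate
Point 3:
  Latitude: 81° + 22/60 + 55.8/3600 = 81 + 0.366667 + 0.015500 = 81.3821667
  S ⇒ negate
  λ: 93° + 9/60 + 37.9/3600 = 93 + 0.150000 + 0.010528 = 93.1605278
  W → negative

1. 87.222389, -6.803989
2. -18.616833, -33.534389
3. -81.382167, -93.160528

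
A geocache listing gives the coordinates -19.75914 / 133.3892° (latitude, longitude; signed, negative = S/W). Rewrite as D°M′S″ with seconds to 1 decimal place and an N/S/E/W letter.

Latitude is negative → S; |value| = 19.759140
Lat: 0.759140° → 45.54840′; 0.54840 × 60 = 32.904″
λ: 0.389200 × 60 = 23.35200′ → 23′, remainder × 60 = 21.120″

19°45′32.9″ S, 133°23′21.1″ E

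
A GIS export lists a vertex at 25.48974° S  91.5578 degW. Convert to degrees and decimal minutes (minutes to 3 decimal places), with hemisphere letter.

φ: fractional part 0.489740 → 29.38440 minutes
λ: minutes = (91.557800 − 91) × 60 = 33.46800

25° 29.384′ S, 91° 33.468′ W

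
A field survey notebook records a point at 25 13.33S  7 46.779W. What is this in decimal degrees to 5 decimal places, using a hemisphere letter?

25.22217° S, 7.77965° W

Lat: 13.33′ = 0.222167°; total 25.222167
Longitude: 46.779′ = 0.779650°; total 7.779650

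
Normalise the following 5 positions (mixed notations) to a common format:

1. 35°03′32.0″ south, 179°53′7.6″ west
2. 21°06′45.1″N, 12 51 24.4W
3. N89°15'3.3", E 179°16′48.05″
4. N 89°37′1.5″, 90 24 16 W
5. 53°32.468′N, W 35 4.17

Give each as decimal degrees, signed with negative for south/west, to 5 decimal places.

Point 1:
  Lat: 35° + 3/60 + 32/3600 = 35 + 0.050000 + 0.008889 = 35.058889
  hemisphere S, so the sign is −
  λ: 53′ + 7.6″ = 53.12667′; 179 + 53.12667/60 = 179.885444
  W → negative
Point 2:
  Latitude: 21° + 6/60 + 45.1/3600 = 21 + 0.100000 + 0.012528 = 21.112528
  N → positive
  Longitude: 12 + 51/60 + 24.4/3600 = 12.856778
  hemisphere W, so the sign is −
Point 3:
  Latitude: 89 + 15/60 + 3.3/3600 = 89.250917
  N ⇒ keep positive
  Lon: 179 + 16/60 + 48.05/3600 = 179.280014
  E ⇒ keep positive
Point 4:
  φ: 37′ + 1.5″ = 37.02500′; 89 + 37.02500/60 = 89.617083
  N → positive
  Lon: 90° + 24/60 + 16/3600 = 90 + 0.400000 + 0.004444 = 90.404444
  W → negative
Point 5:
  φ: 53 + 32.468/60 = 53.541133
  N ⇒ keep positive
  Longitude: 35 + 4.17/60 = 35.069500
  hemisphere W, so the sign is −

1. -35.05889, -179.88544
2. 21.11253, -12.85678
3. 89.25092, 179.28001
4. 89.61708, -90.40444
5. 53.54113, -35.06950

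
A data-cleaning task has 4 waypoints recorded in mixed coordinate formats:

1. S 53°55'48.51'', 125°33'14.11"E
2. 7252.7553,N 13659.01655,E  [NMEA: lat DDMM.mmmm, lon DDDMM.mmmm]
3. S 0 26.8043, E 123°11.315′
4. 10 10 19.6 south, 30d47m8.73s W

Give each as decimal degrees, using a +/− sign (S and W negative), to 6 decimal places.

1. -53.930142, 125.553919
2. 72.879255, 136.983609
3. -0.446738, 123.188583
4. -10.172111, -30.785758

Point 1:
  Latitude: 53 + 55/60 + 48.51/3600 = 53.9301417
  hemisphere S, so the sign is −
  Longitude: 125 + 33/60 + 14.11/3600 = 125.5539194
  E ⇒ keep positive
Point 2:
  Lat: degrees = first 2 digits = 72, minutes = 52.7553; 72 + 52.7553/60 = 72.8792550
  N → positive
  λ: degrees = first 3 digits = 136, minutes = 59.01655; 136 + 59.01655/60 = 136.9836092
  E → positive
Point 3:
  Latitude: 26.8043′ = 0.446738°; total 0.4467383
  S ⇒ negate
  Lon: 123 + 11.315/60 = 123.1885833
  E ⇒ keep positive
Point 4:
  φ: 10 + 10/60 + 19.6/3600 = 10.1721111
  S → negative
  Lon: 30 + 47/60 + 8.73/3600 = 30.7857583
  W ⇒ negate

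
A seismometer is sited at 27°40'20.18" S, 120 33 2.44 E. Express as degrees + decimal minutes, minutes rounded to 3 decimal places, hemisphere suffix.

φ: seconds/60 = 0.33633; minutes = 40 + 0.33633 = 40.33633
λ: 33 + 2.44/60 = 33.04067′

27° 40.336′ S, 120° 33.041′ E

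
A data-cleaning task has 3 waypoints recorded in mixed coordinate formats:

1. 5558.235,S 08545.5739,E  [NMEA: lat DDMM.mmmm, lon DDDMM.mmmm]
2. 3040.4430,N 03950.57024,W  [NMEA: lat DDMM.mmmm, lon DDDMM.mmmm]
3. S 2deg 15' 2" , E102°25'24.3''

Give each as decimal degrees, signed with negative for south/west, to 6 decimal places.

Point 1:
  Latitude: degrees = first 2 digits = 55, minutes = 58.235; 55 + 58.235/60 = 55.9705833
  hemisphere S, so the sign is −
  λ: degrees = first 3 digits = 85, minutes = 45.5739; 85 + 45.5739/60 = 85.7595650
  E → positive
Point 2:
  Lat: degrees = first 2 digits = 30, minutes = 40.443; 30 + 40.443/60 = 30.6740500
  N ⇒ keep positive
  Lon: degrees = first 3 digits = 39, minutes = 50.57024; 39 + 50.57024/60 = 39.8428373
  hemisphere W, so the sign is −
Point 3:
  φ: 2° + 15/60 + 2/3600 = 2 + 0.250000 + 0.000556 = 2.2505556
  S ⇒ negate
  Lon: 25′ + 24.3″ = 25.40500′; 102 + 25.40500/60 = 102.4234167
  E ⇒ keep positive

1. -55.970583, 85.759565
2. 30.674050, -39.842837
3. -2.250556, 102.423417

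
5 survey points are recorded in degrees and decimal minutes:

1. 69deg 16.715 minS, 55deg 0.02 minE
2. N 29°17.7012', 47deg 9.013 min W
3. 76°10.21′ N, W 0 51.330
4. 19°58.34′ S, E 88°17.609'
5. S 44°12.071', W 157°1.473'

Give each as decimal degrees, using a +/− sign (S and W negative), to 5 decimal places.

1. -69.27858, 55.00033
2. 29.29502, -47.15022
3. 76.17017, -0.85550
4. -19.97233, 88.29348
5. -44.20118, -157.02455

Point 1:
  Latitude: 69 + 16.715/60 = 69.278583
  S ⇒ negate
  Longitude: 55 + 0.02/60 = 55.000333
  E → positive
Point 2:
  Latitude: 17.7012′ = 0.295020°; total 29.295020
  N ⇒ keep positive
  Lon: 9.013′ = 0.150217°; total 47.150217
  W → negative
Point 3:
  Latitude: 76 + 10.21/60 = 76.170167
  N ⇒ keep positive
  Longitude: 51.33′ = 0.855500°; total 0.855500
  W → negative
Point 4:
  Latitude: 58.34′ = 0.972333°; total 19.972333
  S ⇒ negate
  Lon: 17.609′ = 0.293483°; total 88.293483
  E ⇒ keep positive
Point 5:
  Latitude: 12.071′ = 0.201183°; total 44.201183
  hemisphere S, so the sign is −
  Longitude: 1.473′ = 0.024550°; total 157.024550
  W → negative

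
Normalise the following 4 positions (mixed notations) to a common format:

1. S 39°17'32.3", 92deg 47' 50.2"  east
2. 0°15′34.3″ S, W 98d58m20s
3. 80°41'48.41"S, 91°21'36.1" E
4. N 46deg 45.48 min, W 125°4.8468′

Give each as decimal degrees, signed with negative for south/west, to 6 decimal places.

1. -39.292306, 92.797278
2. -0.259528, -98.972222
3. -80.696781, 91.360028
4. 46.758000, -125.080780

Point 1:
  Lat: 39 + 17/60 + 32.3/3600 = 39.2923056
  S → negative
  Longitude: 47′ + 50.2″ = 47.83667′; 92 + 47.83667/60 = 92.7972778
  E → positive
Point 2:
  φ: 15′ + 34.3″ = 15.57167′; 0 + 15.57167/60 = 0.2595278
  S → negative
  Lon: 98 + 58/60 + 20/3600 = 98.9722222
  W → negative
Point 3:
  φ: 41′ + 48.41″ = 41.80683′; 80 + 41.80683/60 = 80.6967806
  S ⇒ negate
  Lon: 91 + 21/60 + 36.1/3600 = 91.3600278
  E ⇒ keep positive
Point 4:
  φ: 45.48′ = 0.758000°; total 46.7580000
  N → positive
  Lon: 4.8468′ = 0.080780°; total 125.0807800
  W → negative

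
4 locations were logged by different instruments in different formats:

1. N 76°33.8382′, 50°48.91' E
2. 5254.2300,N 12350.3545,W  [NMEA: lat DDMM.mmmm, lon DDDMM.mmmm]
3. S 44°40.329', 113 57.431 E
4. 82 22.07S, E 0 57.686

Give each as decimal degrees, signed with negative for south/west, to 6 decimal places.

Point 1:
  Lat: 76 + 33.8382/60 = 76.5639700
  N ⇒ keep positive
  λ: 48.91′ = 0.815167°; total 50.8151667
  E ⇒ keep positive
Point 2:
  Lat: degrees = first 2 digits = 52, minutes = 54.23; 52 + 54.23/60 = 52.9038333
  N ⇒ keep positive
  Lon: split at 3 digits → 123° and 50.3545′; 123 + 50.3545/60 = 123.8392417
  W → negative
Point 3:
  φ: 44 + 40.329/60 = 44.6721500
  S ⇒ negate
  Longitude: 57.431′ = 0.957183°; total 113.9571833
  E ⇒ keep positive
Point 4:
  Lat: 22.07′ = 0.367833°; total 82.3678333
  S ⇒ negate
  Longitude: 0 + 57.686/60 = 0.9614333
  E → positive

1. 76.563970, 50.815167
2. 52.903833, -123.839242
3. -44.672150, 113.957183
4. -82.367833, 0.961433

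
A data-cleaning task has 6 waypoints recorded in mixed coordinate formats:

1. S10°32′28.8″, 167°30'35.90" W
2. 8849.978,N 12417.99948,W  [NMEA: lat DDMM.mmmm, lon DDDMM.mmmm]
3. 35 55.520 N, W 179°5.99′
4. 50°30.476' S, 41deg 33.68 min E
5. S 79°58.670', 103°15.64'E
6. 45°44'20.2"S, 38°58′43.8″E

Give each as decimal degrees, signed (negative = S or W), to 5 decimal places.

Point 1:
  φ: 10° + 32/60 + 28.8/3600 = 10 + 0.533333 + 0.008000 = 10.541333
  S ⇒ negate
  λ: 167 + 30/60 + 35.9/3600 = 167.509972
  W ⇒ negate
Point 2:
  Latitude: split at 2 digits → 88° and 49.978′; 88 + 49.978/60 = 88.832967
  N ⇒ keep positive
  λ: split at 3 digits → 124° and 17.99948′; 124 + 17.99948/60 = 124.299991
  W → negative
Point 3:
  φ: 55.52′ = 0.925333°; total 35.925333
  N → positive
  Longitude: 179 + 5.99/60 = 179.099833
  hemisphere W, so the sign is −
Point 4:
  φ: 50 + 30.476/60 = 50.507933
  S ⇒ negate
  Lon: 33.68′ = 0.561333°; total 41.561333
  E → positive
Point 5:
  φ: 58.67′ = 0.977833°; total 79.977833
  S ⇒ negate
  λ: 103 + 15.64/60 = 103.260667
  E → positive
Point 6:
  Lat: 45° + 44/60 + 20.2/3600 = 45 + 0.733333 + 0.005611 = 45.738944
  S → negative
  λ: 58′ + 43.8″ = 58.73000′; 38 + 58.73000/60 = 38.978833
  E → positive

1. -10.54133, -167.50997
2. 88.83297, -124.29999
3. 35.92533, -179.09983
4. -50.50793, 41.56133
5. -79.97783, 103.26067
6. -45.73894, 38.97883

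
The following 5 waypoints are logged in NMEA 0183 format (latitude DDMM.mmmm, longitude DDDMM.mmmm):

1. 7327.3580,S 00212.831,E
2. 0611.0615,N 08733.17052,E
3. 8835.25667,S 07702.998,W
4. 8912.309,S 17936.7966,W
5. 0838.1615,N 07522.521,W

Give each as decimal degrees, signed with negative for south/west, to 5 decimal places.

1. -73.45597, 2.21385
2. 6.18436, 87.55284
3. -88.58761, -77.04997
4. -89.20515, -179.61328
5. 8.63603, -75.37535

Point 1:
  φ: split at 2 digits → 73° and 27.358′; 73 + 27.358/60 = 73.455967
  hemisphere S, so the sign is −
  Longitude: split at 3 digits → 002° and 12.831′; 2 + 12.831/60 = 2.213850
  E → positive
Point 2:
  Lat: split at 2 digits → 06° and 11.0615′; 6 + 11.0615/60 = 6.184358
  N → positive
  λ: split at 3 digits → 087° and 33.17052′; 87 + 33.17052/60 = 87.552842
  E → positive
Point 3:
  φ: degrees = first 2 digits = 88, minutes = 35.25667; 88 + 35.25667/60 = 88.587611
  S ⇒ negate
  λ: split at 3 digits → 077° and 2.998′; 77 + 2.998/60 = 77.049967
  hemisphere W, so the sign is −
Point 4:
  φ: degrees = first 2 digits = 89, minutes = 12.309; 89 + 12.309/60 = 89.205150
  S ⇒ negate
  Lon: split at 3 digits → 179° and 36.7966′; 179 + 36.7966/60 = 179.613277
  W ⇒ negate
Point 5:
  φ: degrees = first 2 digits = 8, minutes = 38.1615; 8 + 38.1615/60 = 8.636025
  N → positive
  Longitude: split at 3 digits → 075° and 22.521′; 75 + 22.521/60 = 75.375350
  hemisphere W, so the sign is −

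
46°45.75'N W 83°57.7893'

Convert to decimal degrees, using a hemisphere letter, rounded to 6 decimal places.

46.762500° N, 83.963155° W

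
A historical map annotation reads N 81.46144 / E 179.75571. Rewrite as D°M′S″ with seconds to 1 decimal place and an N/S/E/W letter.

81°27′41.2″ N, 179°45′20.6″ E

Latitude: 0.461440 × 60 = 27.68640′ → 27′, remainder × 60 = 41.184″
Lon: 0.755710 × 60 = 45.34260′ → 45′, remainder × 60 = 20.556″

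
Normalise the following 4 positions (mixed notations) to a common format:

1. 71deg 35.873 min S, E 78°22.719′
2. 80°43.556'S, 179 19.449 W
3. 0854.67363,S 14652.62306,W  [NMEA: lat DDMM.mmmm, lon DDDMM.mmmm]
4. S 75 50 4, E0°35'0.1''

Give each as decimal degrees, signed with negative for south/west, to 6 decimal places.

1. -71.597883, 78.378650
2. -80.725933, -179.324150
3. -8.911227, -146.877051
4. -75.834444, 0.583361

Point 1:
  Latitude: 71 + 35.873/60 = 71.5978833
  hemisphere S, so the sign is −
  Lon: 22.719′ = 0.378650°; total 78.3786500
  E ⇒ keep positive
Point 2:
  φ: 80 + 43.556/60 = 80.7259333
  hemisphere S, so the sign is −
  Lon: 179 + 19.449/60 = 179.3241500
  W → negative
Point 3:
  Lat: degrees = first 2 digits = 8, minutes = 54.67363; 8 + 54.67363/60 = 8.9112272
  S → negative
  Lon: degrees = first 3 digits = 146, minutes = 52.62306; 146 + 52.62306/60 = 146.8770510
  W → negative
Point 4:
  Latitude: 75° + 50/60 + 4/3600 = 75 + 0.833333 + 0.001111 = 75.8344444
  hemisphere S, so the sign is −
  λ: 0° + 35/60 + 0.1/3600 = 0 + 0.583333 + 0.000028 = 0.5833611
  E → positive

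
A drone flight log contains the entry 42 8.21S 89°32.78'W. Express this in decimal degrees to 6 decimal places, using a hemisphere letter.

Lat: 8.21′ = 0.136833°; total 42.1368333
Longitude: 32.78′ = 0.546333°; total 89.5463333

42.136833° S, 89.546333° W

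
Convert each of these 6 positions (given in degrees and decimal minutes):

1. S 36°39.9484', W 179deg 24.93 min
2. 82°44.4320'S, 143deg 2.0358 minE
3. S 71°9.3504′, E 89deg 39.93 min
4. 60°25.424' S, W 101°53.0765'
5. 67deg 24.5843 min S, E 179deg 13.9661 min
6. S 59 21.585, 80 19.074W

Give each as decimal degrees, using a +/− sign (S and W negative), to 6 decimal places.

1. -36.665807, -179.415500
2. -82.740533, 143.033930
3. -71.155840, 89.665500
4. -60.423733, -101.884608
5. -67.409738, 179.232768
6. -59.359750, -80.317900

Point 1:
  Lat: 39.9484′ = 0.665807°; total 36.6658067
  S ⇒ negate
  Longitude: 179 + 24.93/60 = 179.4155000
  W → negative
Point 2:
  Lat: 82 + 44.432/60 = 82.7405333
  S ⇒ negate
  Lon: 143 + 2.0358/60 = 143.0339300
  E → positive
Point 3:
  Latitude: 9.3504′ = 0.155840°; total 71.1558400
  hemisphere S, so the sign is −
  Longitude: 89 + 39.93/60 = 89.6655000
  E ⇒ keep positive
Point 4:
  φ: 25.424′ = 0.423733°; total 60.4237333
  hemisphere S, so the sign is −
  Lon: 101 + 53.0765/60 = 101.8846083
  W → negative
Point 5:
  φ: 24.5843′ = 0.409738°; total 67.4097383
  S → negative
  Longitude: 13.9661′ = 0.232768°; total 179.2327683
  E → positive
Point 6:
  φ: 59 + 21.585/60 = 59.3597500
  S → negative
  Longitude: 19.074′ = 0.317900°; total 80.3179000
  W ⇒ negate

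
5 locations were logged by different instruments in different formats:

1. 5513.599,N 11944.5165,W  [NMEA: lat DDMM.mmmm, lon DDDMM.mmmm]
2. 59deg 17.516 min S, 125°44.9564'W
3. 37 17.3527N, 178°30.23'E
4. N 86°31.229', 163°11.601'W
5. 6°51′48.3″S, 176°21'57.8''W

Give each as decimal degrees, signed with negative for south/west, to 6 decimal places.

1. 55.226650, -119.741942
2. -59.291933, -125.749273
3. 37.289212, 178.503833
4. 86.520483, -163.193350
5. -6.863417, -176.366056

Point 1:
  Lat: degrees = first 2 digits = 55, minutes = 13.599; 55 + 13.599/60 = 55.2266500
  N → positive
  Lon: degrees = first 3 digits = 119, minutes = 44.5165; 119 + 44.5165/60 = 119.7419417
  W ⇒ negate
Point 2:
  Latitude: 17.516′ = 0.291933°; total 59.2919333
  S → negative
  Lon: 44.9564′ = 0.749273°; total 125.7492733
  W → negative
Point 3:
  φ: 37 + 17.3527/60 = 37.2892117
  N ⇒ keep positive
  Longitude: 178 + 30.23/60 = 178.5038333
  E ⇒ keep positive
Point 4:
  Latitude: 86 + 31.229/60 = 86.5204833
  N → positive
  Lon: 11.601′ = 0.193350°; total 163.1933500
  hemisphere W, so the sign is −
Point 5:
  φ: 6 + 51/60 + 48.3/3600 = 6.8634167
  S ⇒ negate
  Lon: 21′ + 57.8″ = 21.96333′; 176 + 21.96333/60 = 176.3660556
  hemisphere W, so the sign is −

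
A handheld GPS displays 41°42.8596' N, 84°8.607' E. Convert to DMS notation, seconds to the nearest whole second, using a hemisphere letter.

φ: fractional minutes 0.85960 × 60 = 51.58″
Lon: fractional minutes 0.60700 × 60 = 36.42″

41°42′52″ N, 84°08′36″ E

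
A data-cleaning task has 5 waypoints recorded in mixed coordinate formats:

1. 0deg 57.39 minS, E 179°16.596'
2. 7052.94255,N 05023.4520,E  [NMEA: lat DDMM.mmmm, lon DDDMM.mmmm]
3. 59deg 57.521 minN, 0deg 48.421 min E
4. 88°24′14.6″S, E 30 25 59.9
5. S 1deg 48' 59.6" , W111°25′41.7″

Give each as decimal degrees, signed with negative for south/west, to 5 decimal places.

1. -0.95650, 179.27660
2. 70.88238, 50.39087
3. 59.95868, 0.80702
4. -88.40406, 30.43331
5. -1.81656, -111.42825

Point 1:
  Lat: 0 + 57.39/60 = 0.956500
  hemisphere S, so the sign is −
  λ: 16.596′ = 0.276600°; total 179.276600
  E → positive
Point 2:
  Lat: degrees = first 2 digits = 70, minutes = 52.94255; 70 + 52.94255/60 = 70.882376
  N → positive
  Lon: degrees = first 3 digits = 50, minutes = 23.452; 50 + 23.452/60 = 50.390867
  E ⇒ keep positive
Point 3:
  Lat: 59 + 57.521/60 = 59.958683
  N → positive
  Longitude: 48.421′ = 0.807017°; total 0.807017
  E ⇒ keep positive
Point 4:
  φ: 88° + 24/60 + 14.6/3600 = 88 + 0.400000 + 0.004056 = 88.404056
  S → negative
  Longitude: 30° + 25/60 + 59.9/3600 = 30 + 0.416667 + 0.016639 = 30.433306
  E → positive
Point 5:
  Latitude: 1° + 48/60 + 59.6/3600 = 1 + 0.800000 + 0.016556 = 1.816556
  S → negative
  λ: 25′ + 41.7″ = 25.69500′; 111 + 25.69500/60 = 111.428250
  W ⇒ negate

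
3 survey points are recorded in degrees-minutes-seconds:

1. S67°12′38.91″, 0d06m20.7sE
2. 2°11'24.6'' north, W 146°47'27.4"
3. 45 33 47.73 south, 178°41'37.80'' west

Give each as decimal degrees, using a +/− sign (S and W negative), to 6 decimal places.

1. -67.210808, 0.105750
2. 2.190167, -146.790944
3. -45.563258, -178.693833

Point 1:
  Latitude: 12′ + 38.91″ = 12.64850′; 67 + 12.64850/60 = 67.2108083
  S ⇒ negate
  λ: 0° + 6/60 + 20.7/3600 = 0 + 0.100000 + 0.005750 = 0.1057500
  E → positive
Point 2:
  Lat: 11′ + 24.6″ = 11.41000′; 2 + 11.41000/60 = 2.1901667
  N ⇒ keep positive
  λ: 47′ + 27.4″ = 47.45667′; 146 + 47.45667/60 = 146.7909444
  hemisphere W, so the sign is −
Point 3:
  φ: 45 + 33/60 + 47.73/3600 = 45.5632583
  hemisphere S, so the sign is −
  Lon: 178° + 41/60 + 37.8/3600 = 178 + 0.683333 + 0.010500 = 178.6938333
  W → negative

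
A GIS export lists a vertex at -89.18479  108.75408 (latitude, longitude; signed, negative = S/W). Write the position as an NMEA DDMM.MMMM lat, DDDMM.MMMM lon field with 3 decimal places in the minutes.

Latitude is negative → S; |value| = 89.184790
Latitude: 89° + 0.184790 × 60 = 89° 11.08740′
Lon: 108° + 0.754080 × 60 = 108° 45.24480′

8911.087,S / 10845.245,E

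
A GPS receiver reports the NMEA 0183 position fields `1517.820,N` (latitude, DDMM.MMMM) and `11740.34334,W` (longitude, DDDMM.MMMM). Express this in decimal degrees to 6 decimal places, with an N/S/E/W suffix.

15.297000° N, 117.672389° W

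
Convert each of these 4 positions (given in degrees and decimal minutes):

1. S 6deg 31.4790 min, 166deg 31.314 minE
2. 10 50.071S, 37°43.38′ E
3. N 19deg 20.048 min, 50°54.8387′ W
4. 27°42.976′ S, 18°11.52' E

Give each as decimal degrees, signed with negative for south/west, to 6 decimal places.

1. -6.524650, 166.521900
2. -10.834517, 37.723000
3. 19.334133, -50.913978
4. -27.716267, 18.192000

Point 1:
  Latitude: 6 + 31.479/60 = 6.5246500
  hemisphere S, so the sign is −
  λ: 166 + 31.314/60 = 166.5219000
  E → positive
Point 2:
  φ: 50.071′ = 0.834517°; total 10.8345167
  S ⇒ negate
  λ: 43.38′ = 0.723000°; total 37.7230000
  E → positive
Point 3:
  φ: 20.048′ = 0.334133°; total 19.3341333
  N ⇒ keep positive
  Lon: 54.8387′ = 0.913978°; total 50.9139783
  W → negative
Point 4:
  Latitude: 27 + 42.976/60 = 27.7162667
  hemisphere S, so the sign is −
  Longitude: 11.52′ = 0.192000°; total 18.1920000
  E ⇒ keep positive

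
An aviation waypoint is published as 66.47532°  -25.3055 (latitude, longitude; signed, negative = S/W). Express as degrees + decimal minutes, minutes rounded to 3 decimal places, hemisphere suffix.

66° 28.519′ N, 25° 18.330′ W

φ: 66° + 0.475320 × 60 = 66° 28.51920′
Longitude is negative → W; |value| = 25.305500
λ: minutes = (25.305500 − 25) × 60 = 18.33000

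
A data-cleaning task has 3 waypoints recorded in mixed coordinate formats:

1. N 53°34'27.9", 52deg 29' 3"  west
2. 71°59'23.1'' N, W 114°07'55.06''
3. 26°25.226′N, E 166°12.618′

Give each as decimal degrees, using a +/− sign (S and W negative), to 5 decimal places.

1. 53.57442, -52.48417
2. 71.98975, -114.13196
3. 26.42043, 166.21030

Point 1:
  φ: 53° + 34/60 + 27.9/3600 = 53 + 0.566667 + 0.007750 = 53.574417
  N ⇒ keep positive
  Lon: 52° + 29/60 + 3/3600 = 52 + 0.483333 + 0.000833 = 52.484167
  hemisphere W, so the sign is −
Point 2:
  Lat: 71° + 59/60 + 23.1/3600 = 71 + 0.983333 + 0.006417 = 71.989750
  N ⇒ keep positive
  λ: 114° + 7/60 + 55.06/3600 = 114 + 0.116667 + 0.015294 = 114.131961
  hemisphere W, so the sign is −
Point 3:
  φ: 26 + 25.226/60 = 26.420433
  N → positive
  λ: 166 + 12.618/60 = 166.210300
  E → positive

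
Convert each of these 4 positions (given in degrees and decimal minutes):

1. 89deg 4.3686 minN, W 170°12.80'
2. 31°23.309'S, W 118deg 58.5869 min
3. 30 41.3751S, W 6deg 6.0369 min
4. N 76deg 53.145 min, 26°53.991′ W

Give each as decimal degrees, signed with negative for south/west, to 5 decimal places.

1. 89.07281, -170.21333
2. -31.38848, -118.97645
3. -30.68959, -6.10062
4. 76.88575, -26.89985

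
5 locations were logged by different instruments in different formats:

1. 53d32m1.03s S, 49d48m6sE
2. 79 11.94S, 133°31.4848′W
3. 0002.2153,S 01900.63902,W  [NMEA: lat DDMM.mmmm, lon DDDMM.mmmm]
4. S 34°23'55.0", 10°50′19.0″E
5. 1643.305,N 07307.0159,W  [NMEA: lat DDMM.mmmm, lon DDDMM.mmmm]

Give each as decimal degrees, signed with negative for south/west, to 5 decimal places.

1. -53.53362, 49.80167
2. -79.19900, -133.52475
3. -0.03692, -19.01065
4. -34.39861, 10.83861
5. 16.72175, -73.11693

Point 1:
  Latitude: 32′ + 1.03″ = 32.01717′; 53 + 32.01717/60 = 53.533619
  S → negative
  λ: 48′ + 6″ = 48.10000′; 49 + 48.10000/60 = 49.801667
  E ⇒ keep positive
Point 2:
  Latitude: 79 + 11.94/60 = 79.199000
  S → negative
  λ: 31.4848′ = 0.524747°; total 133.524747
  hemisphere W, so the sign is −
Point 3:
  Latitude: split at 2 digits → 00° and 2.2153′; 0 + 2.2153/60 = 0.036922
  hemisphere S, so the sign is −
  Longitude: split at 3 digits → 019° and 0.63902′; 19 + 0.63902/60 = 19.010650
  hemisphere W, so the sign is −
Point 4:
  Lat: 23′ + 55″ = 23.91667′; 34 + 23.91667/60 = 34.398611
  S ⇒ negate
  Lon: 50′ + 19″ = 50.31667′; 10 + 50.31667/60 = 10.838611
  E → positive
Point 5:
  φ: degrees = first 2 digits = 16, minutes = 43.305; 16 + 43.305/60 = 16.721750
  N ⇒ keep positive
  Lon: degrees = first 3 digits = 73, minutes = 7.0159; 73 + 7.0159/60 = 73.116932
  W ⇒ negate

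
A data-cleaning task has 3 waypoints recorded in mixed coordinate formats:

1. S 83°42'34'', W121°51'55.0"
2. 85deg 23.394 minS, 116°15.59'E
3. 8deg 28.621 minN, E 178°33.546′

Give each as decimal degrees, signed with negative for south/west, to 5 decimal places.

Point 1:
  φ: 83° + 42/60 + 34/3600 = 83 + 0.700000 + 0.009444 = 83.709444
  S ⇒ negate
  Lon: 121° + 51/60 + 55/3600 = 121 + 0.850000 + 0.015278 = 121.865278
  W ⇒ negate
Point 2:
  Lat: 23.394′ = 0.389900°; total 85.389900
  S ⇒ negate
  Longitude: 15.59′ = 0.259833°; total 116.259833
  E ⇒ keep positive
Point 3:
  Lat: 28.621′ = 0.477017°; total 8.477017
  N → positive
  λ: 178 + 33.546/60 = 178.559100
  E ⇒ keep positive

1. -83.70944, -121.86528
2. -85.38990, 116.25983
3. 8.47702, 178.55910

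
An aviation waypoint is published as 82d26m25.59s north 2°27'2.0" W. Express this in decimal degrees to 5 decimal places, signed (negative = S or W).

82.44044, -2.45056

Latitude: 82 + 26/60 + 25.59/3600 = 82.440442
N ⇒ keep positive
λ: 2 + 27/60 + 2/3600 = 2.450556
W ⇒ negate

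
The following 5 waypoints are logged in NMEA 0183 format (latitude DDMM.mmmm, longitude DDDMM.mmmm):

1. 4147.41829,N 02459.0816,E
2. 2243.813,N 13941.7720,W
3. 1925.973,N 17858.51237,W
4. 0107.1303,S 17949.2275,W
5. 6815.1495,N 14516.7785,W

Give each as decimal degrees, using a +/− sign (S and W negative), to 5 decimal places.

1. 41.79030, 24.98469
2. 22.73022, -139.69620
3. 19.43288, -178.97521
4. -1.11884, -179.82046
5. 68.25249, -145.27964

Point 1:
  φ: degrees = first 2 digits = 41, minutes = 47.41829; 41 + 47.41829/60 = 41.790305
  N → positive
  λ: split at 3 digits → 024° and 59.0816′; 24 + 59.0816/60 = 24.984693
  E ⇒ keep positive
Point 2:
  Latitude: degrees = first 2 digits = 22, minutes = 43.813; 22 + 43.813/60 = 22.730217
  N → positive
  λ: split at 3 digits → 139° and 41.772′; 139 + 41.772/60 = 139.696200
  W ⇒ negate
Point 3:
  φ: split at 2 digits → 19° and 25.973′; 19 + 25.973/60 = 19.432883
  N ⇒ keep positive
  Lon: split at 3 digits → 178° and 58.51237′; 178 + 58.51237/60 = 178.975206
  hemisphere W, so the sign is −
Point 4:
  Latitude: split at 2 digits → 01° and 7.1303′; 1 + 7.1303/60 = 1.118838
  hemisphere S, so the sign is −
  Lon: degrees = first 3 digits = 179, minutes = 49.2275; 179 + 49.2275/60 = 179.820458
  hemisphere W, so the sign is −
Point 5:
  φ: split at 2 digits → 68° and 15.1495′; 68 + 15.1495/60 = 68.252492
  N → positive
  Longitude: degrees = first 3 digits = 145, minutes = 16.7785; 145 + 16.7785/60 = 145.279642
  W → negative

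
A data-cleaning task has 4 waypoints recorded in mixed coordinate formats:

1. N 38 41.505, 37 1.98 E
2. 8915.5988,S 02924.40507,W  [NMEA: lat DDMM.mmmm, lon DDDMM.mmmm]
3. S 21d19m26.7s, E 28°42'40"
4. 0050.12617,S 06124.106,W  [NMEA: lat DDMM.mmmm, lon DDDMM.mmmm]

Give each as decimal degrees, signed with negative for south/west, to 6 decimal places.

Point 1:
  Lat: 41.505′ = 0.691750°; total 38.6917500
  N ⇒ keep positive
  Lon: 37 + 1.98/60 = 37.0330000
  E ⇒ keep positive
Point 2:
  Latitude: degrees = first 2 digits = 89, minutes = 15.5988; 89 + 15.5988/60 = 89.2599800
  S → negative
  Lon: degrees = first 3 digits = 29, minutes = 24.40507; 29 + 24.40507/60 = 29.4067512
  W → negative
Point 3:
  Lat: 19′ + 26.7″ = 19.44500′; 21 + 19.44500/60 = 21.3240833
  S → negative
  Longitude: 42′ + 40″ = 42.66667′; 28 + 42.66667/60 = 28.7111111
  E → positive
Point 4:
  φ: split at 2 digits → 00° and 50.12617′; 0 + 50.12617/60 = 0.8354362
  S ⇒ negate
  Lon: degrees = first 3 digits = 61, minutes = 24.106; 61 + 24.106/60 = 61.4017667
  W ⇒ negate

1. 38.691750, 37.033000
2. -89.259980, -29.406751
3. -21.324083, 28.711111
4. -0.835436, -61.401767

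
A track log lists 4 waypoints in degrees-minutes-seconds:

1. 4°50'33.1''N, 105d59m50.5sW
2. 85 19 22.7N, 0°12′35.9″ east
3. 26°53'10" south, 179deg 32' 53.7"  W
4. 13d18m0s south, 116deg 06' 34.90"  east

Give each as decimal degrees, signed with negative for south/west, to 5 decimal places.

Point 1:
  Latitude: 4° + 50/60 + 33.1/3600 = 4 + 0.833333 + 0.009194 = 4.842528
  N → positive
  λ: 59′ + 50.5″ = 59.84167′; 105 + 59.84167/60 = 105.997361
  hemisphere W, so the sign is −
Point 2:
  Lat: 85° + 19/60 + 22.7/3600 = 85 + 0.316667 + 0.006306 = 85.322972
  N ⇒ keep positive
  Lon: 0° + 12/60 + 35.9/3600 = 0 + 0.200000 + 0.009972 = 0.209972
  E → positive
Point 3:
  Lat: 26 + 53/60 + 10/3600 = 26.886111
  S ⇒ negate
  λ: 179° + 32/60 + 53.7/3600 = 179 + 0.533333 + 0.014917 = 179.548250
  hemisphere W, so the sign is −
Point 4:
  Latitude: 13 + 18/60 + 0/3600 = 13.300000
  S ⇒ negate
  Lon: 116 + 6/60 + 34.9/3600 = 116.109694
  E → positive

1. 4.84253, -105.99736
2. 85.32297, 0.20997
3. -26.88611, -179.54825
4. -13.30000, 116.10969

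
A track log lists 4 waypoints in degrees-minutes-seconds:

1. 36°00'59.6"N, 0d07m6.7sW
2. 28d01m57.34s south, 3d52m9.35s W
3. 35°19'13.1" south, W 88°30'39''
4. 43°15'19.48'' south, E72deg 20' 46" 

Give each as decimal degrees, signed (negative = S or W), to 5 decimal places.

Point 1:
  φ: 36 + 0/60 + 59.6/3600 = 36.016556
  N ⇒ keep positive
  Lon: 0° + 7/60 + 6.7/3600 = 0 + 0.116667 + 0.001861 = 0.118528
  W → negative
Point 2:
  Lat: 28 + 1/60 + 57.34/3600 = 28.032594
  S ⇒ negate
  Lon: 3 + 52/60 + 9.35/3600 = 3.869264
  W → negative
Point 3:
  Lat: 35 + 19/60 + 13.1/3600 = 35.320306
  hemisphere S, so the sign is −
  Lon: 30′ + 39″ = 30.65000′; 88 + 30.65000/60 = 88.510833
  W ⇒ negate
Point 4:
  Latitude: 15′ + 19.48″ = 15.32467′; 43 + 15.32467/60 = 43.255411
  S ⇒ negate
  Longitude: 72 + 20/60 + 46/3600 = 72.346111
  E → positive

1. 36.01656, -0.11853
2. -28.03259, -3.86926
3. -35.32031, -88.51083
4. -43.25541, 72.34611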